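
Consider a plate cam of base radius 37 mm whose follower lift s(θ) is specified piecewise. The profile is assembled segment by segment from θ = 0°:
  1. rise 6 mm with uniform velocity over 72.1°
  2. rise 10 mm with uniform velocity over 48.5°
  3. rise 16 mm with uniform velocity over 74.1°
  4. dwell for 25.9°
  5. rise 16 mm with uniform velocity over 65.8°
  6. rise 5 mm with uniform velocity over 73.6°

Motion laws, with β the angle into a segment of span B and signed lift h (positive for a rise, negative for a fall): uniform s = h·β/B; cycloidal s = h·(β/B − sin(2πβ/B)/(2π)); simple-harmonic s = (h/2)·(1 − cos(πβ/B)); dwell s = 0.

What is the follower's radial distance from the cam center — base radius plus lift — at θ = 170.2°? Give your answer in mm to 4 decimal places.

seg 1 [0°–72.1°] uniform, h=6: full span → s += 6 → s = 6.0000
seg 2 [72.1°–120.6°] uniform, h=10: full span → s += 10 → s = 16.0000
seg 3 [120.6°–194.7°] uniform, h=16: θ=170.2° here. β=49.6, B=74.1. 16·49.6/74.1 = 10.7099 → s = 26.7099
radial distance = base radius + s = 37 + 26.7099 = 63.7099

63.7099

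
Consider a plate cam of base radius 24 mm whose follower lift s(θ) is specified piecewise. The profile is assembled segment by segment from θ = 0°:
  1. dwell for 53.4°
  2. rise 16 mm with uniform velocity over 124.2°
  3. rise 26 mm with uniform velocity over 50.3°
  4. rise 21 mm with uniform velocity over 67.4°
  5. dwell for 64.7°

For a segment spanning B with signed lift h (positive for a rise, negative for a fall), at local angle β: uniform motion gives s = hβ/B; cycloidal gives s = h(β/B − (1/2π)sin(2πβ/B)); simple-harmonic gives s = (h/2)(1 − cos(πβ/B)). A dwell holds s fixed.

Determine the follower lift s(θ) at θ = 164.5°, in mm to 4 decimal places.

seg 1 [0°–53.4°] dwell: s stays 0.0000
seg 2 [53.4°–177.6°] uniform, h=16: θ=164.5° here. β=111.1, B=124.2. 16·111.1/124.2 = 14.3124 → s = 14.3124

14.3124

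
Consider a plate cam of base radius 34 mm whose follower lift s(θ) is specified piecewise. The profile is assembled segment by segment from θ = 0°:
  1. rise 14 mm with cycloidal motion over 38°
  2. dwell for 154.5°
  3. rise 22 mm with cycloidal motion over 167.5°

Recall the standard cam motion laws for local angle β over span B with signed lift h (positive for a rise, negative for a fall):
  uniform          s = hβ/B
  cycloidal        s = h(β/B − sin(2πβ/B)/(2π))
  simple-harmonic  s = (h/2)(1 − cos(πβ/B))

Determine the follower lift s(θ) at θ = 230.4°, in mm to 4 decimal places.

seg 1 [0°–38°] cycloidal, h=14: full span → s += 14 → s = 14.0000
seg 2 [38°–192.5°] dwell: s stays 14.0000
seg 3 [192.5°–360°] cycloidal, h=22: θ=230.4° here. β=37.9, B=167.5. 22·(0.2263 − sin(2π·0.2263)/(2π)) = 1.5154 → s = 15.5154

15.5154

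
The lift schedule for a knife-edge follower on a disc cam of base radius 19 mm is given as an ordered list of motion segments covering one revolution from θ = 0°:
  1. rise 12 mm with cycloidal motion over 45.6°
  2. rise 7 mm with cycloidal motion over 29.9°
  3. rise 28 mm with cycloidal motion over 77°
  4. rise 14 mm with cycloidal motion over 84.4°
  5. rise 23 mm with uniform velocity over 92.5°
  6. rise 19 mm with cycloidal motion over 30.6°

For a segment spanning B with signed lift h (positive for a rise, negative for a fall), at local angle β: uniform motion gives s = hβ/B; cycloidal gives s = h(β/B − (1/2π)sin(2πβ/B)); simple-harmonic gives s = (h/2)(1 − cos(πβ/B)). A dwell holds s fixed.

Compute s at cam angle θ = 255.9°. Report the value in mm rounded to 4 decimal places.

seg 1 [0°–45.6°] cycloidal, h=12: full span → s += 12 → s = 12.0000
seg 2 [45.6°–75.5°] cycloidal, h=7: full span → s += 7 → s = 19.0000
seg 3 [75.5°–152.5°] cycloidal, h=28: full span → s += 28 → s = 47.0000
seg 4 [152.5°–236.9°] cycloidal, h=14: full span → s += 14 → s = 61.0000
seg 5 [236.9°–329.4°] uniform, h=23: θ=255.9° here. β=19, B=92.5. 23·19/92.5 = 4.7243 → s = 65.7243

65.7243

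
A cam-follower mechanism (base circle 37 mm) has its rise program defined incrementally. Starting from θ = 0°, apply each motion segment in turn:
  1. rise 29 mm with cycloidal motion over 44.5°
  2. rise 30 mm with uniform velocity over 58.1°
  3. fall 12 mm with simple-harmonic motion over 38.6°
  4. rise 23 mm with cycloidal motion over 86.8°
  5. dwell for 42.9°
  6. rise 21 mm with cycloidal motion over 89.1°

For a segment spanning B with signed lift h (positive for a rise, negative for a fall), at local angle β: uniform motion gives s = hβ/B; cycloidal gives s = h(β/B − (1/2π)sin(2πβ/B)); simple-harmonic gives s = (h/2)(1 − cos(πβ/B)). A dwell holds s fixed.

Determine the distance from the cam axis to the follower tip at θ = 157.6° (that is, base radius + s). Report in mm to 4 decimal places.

seg 1 [0°–44.5°] cycloidal, h=29: full span → s += 29 → s = 29.0000
seg 2 [44.5°–102.6°] uniform, h=30: full span → s += 30 → s = 59.0000
seg 3 [102.6°–141.2°] simple-harmonic, h=-12: full span → s += -12 → s = 47.0000
seg 4 [141.2°–228°] cycloidal, h=23: θ=157.6° here. β=16.4, B=86.8. 23·(0.1889 − sin(2π·0.1889)/(2π)) = 0.9512 → s = 47.9512
radial distance = base radius + s = 37 + 47.9512 = 84.9512

84.9512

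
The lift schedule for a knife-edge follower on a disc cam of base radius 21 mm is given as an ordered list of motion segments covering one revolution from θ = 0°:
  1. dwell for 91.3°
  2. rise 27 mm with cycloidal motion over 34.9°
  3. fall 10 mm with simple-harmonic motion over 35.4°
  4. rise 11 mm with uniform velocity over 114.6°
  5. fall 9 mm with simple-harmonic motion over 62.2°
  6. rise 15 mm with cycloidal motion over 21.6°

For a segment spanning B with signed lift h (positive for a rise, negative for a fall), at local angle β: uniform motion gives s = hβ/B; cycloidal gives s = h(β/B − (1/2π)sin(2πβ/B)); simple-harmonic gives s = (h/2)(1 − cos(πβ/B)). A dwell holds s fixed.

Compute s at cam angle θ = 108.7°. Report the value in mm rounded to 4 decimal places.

seg 1 [0°–91.3°] dwell: s stays 0.0000
seg 2 [91.3°–126.2°] cycloidal, h=27: θ=108.7° here. β=17.4, B=34.9. 27·(0.4986 − sin(2π·0.4986)/(2π)) = 13.4226 → s = 13.4226

13.4226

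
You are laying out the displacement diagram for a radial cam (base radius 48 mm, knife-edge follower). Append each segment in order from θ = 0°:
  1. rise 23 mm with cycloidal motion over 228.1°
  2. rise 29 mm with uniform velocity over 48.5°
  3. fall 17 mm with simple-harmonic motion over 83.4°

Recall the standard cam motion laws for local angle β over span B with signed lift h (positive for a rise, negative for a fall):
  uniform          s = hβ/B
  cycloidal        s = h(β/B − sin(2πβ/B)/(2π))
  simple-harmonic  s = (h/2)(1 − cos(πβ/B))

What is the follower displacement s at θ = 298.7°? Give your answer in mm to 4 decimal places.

seg 1 [0°–228.1°] cycloidal, h=23: full span → s += 23 → s = 23.0000
seg 2 [228.1°–276.6°] uniform, h=29: full span → s += 29 → s = 52.0000
seg 3 [276.6°–360°] simple-harmonic, h=-17: θ=298.7° here. β=22.1, B=83.4. -17/2·(1 − cos(π·0.2650)) = -2.7792 → s = 49.2208

49.2208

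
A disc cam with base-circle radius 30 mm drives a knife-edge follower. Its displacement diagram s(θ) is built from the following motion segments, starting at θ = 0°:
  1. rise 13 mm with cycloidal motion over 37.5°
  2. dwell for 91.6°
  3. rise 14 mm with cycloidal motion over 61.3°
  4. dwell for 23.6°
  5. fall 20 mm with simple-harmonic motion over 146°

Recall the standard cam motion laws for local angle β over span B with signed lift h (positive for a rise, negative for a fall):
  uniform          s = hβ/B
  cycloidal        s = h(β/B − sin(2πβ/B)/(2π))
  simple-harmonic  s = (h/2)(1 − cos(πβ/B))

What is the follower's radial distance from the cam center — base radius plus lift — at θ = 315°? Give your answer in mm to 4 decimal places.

seg 1 [0°–37.5°] cycloidal, h=13: full span → s += 13 → s = 13.0000
seg 2 [37.5°–129.1°] dwell: s stays 13.0000
seg 3 [129.1°–190.4°] cycloidal, h=14: full span → s += 14 → s = 27.0000
seg 4 [190.4°–214°] dwell: s stays 27.0000
seg 5 [214°–360°] simple-harmonic, h=-20: θ=315° here. β=101, B=146. -20/2·(1 − cos(π·0.6918)) = -15.6670 → s = 11.3330
radial distance = base radius + s = 30 + 11.3330 = 41.3330

41.3330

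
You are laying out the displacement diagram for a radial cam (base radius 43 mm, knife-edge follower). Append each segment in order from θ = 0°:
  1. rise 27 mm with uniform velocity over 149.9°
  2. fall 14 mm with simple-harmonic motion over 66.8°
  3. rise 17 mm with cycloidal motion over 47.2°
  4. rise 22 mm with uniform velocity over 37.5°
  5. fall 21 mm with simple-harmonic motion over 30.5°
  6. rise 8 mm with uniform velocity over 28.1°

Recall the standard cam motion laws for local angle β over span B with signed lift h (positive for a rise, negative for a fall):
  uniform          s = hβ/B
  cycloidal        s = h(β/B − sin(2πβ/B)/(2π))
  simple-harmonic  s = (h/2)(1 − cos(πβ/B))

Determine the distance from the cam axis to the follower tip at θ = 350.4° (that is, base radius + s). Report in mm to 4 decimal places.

seg 1 [0°–149.9°] uniform, h=27: full span → s += 27 → s = 27.0000
seg 2 [149.9°–216.7°] simple-harmonic, h=-14: full span → s += -14 → s = 13.0000
seg 3 [216.7°–263.9°] cycloidal, h=17: full span → s += 17 → s = 30.0000
seg 4 [263.9°–301.4°] uniform, h=22: full span → s += 22 → s = 52.0000
seg 5 [301.4°–331.9°] simple-harmonic, h=-21: full span → s += -21 → s = 31.0000
seg 6 [331.9°–360°] uniform, h=8: θ=350.4° here. β=18.5, B=28.1. 8·18.5/28.1 = 5.2669 → s = 36.2669
radial distance = base radius + s = 43 + 36.2669 = 79.2669

79.2669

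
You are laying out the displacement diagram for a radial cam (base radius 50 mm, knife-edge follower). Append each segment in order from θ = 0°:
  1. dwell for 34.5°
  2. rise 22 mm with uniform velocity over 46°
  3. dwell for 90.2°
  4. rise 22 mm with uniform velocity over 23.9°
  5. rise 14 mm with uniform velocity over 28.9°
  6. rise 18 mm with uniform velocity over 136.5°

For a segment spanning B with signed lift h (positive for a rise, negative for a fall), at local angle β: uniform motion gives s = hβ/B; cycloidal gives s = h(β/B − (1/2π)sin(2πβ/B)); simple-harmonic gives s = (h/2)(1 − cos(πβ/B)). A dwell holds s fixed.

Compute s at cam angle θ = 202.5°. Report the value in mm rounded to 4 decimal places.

seg 1 [0°–34.5°] dwell: s stays 0.0000
seg 2 [34.5°–80.5°] uniform, h=22: full span → s += 22 → s = 22.0000
seg 3 [80.5°–170.7°] dwell: s stays 22.0000
seg 4 [170.7°–194.6°] uniform, h=22: full span → s += 22 → s = 44.0000
seg 5 [194.6°–223.5°] uniform, h=14: θ=202.5° here. β=7.9, B=28.9. 14·7.9/28.9 = 3.8270 → s = 47.8270

47.8270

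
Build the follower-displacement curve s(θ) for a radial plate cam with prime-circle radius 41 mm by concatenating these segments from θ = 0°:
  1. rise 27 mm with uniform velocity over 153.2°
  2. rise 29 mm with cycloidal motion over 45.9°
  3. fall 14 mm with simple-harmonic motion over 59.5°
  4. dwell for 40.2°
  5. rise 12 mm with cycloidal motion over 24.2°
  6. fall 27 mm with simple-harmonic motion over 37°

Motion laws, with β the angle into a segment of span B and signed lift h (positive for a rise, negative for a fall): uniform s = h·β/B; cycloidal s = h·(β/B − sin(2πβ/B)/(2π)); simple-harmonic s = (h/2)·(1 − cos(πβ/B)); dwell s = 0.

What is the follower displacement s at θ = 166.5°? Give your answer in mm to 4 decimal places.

seg 1 [0°–153.2°] uniform, h=27: full span → s += 27 → s = 27.0000
seg 2 [153.2°–199.1°] cycloidal, h=29: θ=166.5° here. β=13.3, B=45.9. 29·(0.2898 − sin(2π·0.2898)/(2π)) = 3.9308 → s = 30.9308

30.9308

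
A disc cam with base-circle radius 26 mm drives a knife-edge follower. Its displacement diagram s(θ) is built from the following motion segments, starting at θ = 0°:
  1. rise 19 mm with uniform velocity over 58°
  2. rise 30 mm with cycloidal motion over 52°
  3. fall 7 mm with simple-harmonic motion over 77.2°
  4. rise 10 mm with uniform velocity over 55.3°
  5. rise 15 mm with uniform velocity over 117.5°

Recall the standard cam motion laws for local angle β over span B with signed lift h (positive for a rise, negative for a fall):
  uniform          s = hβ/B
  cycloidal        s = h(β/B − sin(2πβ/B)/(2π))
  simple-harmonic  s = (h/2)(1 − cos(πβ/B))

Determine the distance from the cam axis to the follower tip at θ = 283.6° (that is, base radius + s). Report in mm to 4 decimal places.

seg 1 [0°–58°] uniform, h=19: full span → s += 19 → s = 19.0000
seg 2 [58°–110°] cycloidal, h=30: full span → s += 30 → s = 49.0000
seg 3 [110°–187.2°] simple-harmonic, h=-7: full span → s += -7 → s = 42.0000
seg 4 [187.2°–242.5°] uniform, h=10: full span → s += 10 → s = 52.0000
seg 5 [242.5°–360°] uniform, h=15: θ=283.6° here. β=41.1, B=117.5. 15·41.1/117.5 = 5.2468 → s = 57.2468
radial distance = base radius + s = 26 + 57.2468 = 83.2468

83.2468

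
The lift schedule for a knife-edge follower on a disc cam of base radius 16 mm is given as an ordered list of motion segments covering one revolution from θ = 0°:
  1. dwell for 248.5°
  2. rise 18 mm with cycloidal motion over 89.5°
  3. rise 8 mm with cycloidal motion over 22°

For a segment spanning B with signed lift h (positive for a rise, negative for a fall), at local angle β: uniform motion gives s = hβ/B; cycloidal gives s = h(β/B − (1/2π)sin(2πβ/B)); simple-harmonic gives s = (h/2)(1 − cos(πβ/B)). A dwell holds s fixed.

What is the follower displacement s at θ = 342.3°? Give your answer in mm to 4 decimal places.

seg 1 [0°–248.5°] dwell: s stays 0.0000
seg 2 [248.5°–338°] cycloidal, h=18: full span → s += 18 → s = 18.0000
seg 3 [338°–360°] cycloidal, h=8: θ=342.3° here. β=4.3, B=22. 8·(0.1955 − sin(2π·0.1955)/(2π)) = 0.3644 → s = 18.3644

18.3644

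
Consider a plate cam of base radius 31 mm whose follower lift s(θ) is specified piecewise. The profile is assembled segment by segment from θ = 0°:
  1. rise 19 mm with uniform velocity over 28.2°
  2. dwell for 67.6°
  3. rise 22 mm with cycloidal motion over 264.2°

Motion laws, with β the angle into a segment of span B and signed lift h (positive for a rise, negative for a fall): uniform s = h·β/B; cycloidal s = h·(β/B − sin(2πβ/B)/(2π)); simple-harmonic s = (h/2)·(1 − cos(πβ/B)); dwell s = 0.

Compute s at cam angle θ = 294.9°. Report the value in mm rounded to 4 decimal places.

seg 1 [0°–28.2°] uniform, h=19: full span → s += 19 → s = 19.0000
seg 2 [28.2°–95.8°] dwell: s stays 19.0000
seg 3 [95.8°–360°] cycloidal, h=22: θ=294.9° here. β=199.1, B=264.2. 22·(0.7536 − sin(2π·0.7536)/(2π)) = 20.0796 → s = 39.0796

39.0796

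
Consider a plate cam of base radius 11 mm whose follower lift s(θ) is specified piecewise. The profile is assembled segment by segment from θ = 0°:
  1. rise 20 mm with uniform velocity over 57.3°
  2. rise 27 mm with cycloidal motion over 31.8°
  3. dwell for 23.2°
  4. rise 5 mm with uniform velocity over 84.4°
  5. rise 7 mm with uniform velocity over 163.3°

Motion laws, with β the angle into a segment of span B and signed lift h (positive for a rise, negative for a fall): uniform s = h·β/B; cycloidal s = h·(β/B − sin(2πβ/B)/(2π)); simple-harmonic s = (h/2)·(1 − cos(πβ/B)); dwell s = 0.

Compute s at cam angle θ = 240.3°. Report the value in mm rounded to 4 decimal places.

seg 1 [0°–57.3°] uniform, h=20: full span → s += 20 → s = 20.0000
seg 2 [57.3°–89.1°] cycloidal, h=27: full span → s += 27 → s = 47.0000
seg 3 [89.1°–112.3°] dwell: s stays 47.0000
seg 4 [112.3°–196.7°] uniform, h=5: full span → s += 5 → s = 52.0000
seg 5 [196.7°–360°] uniform, h=7: θ=240.3° here. β=43.6, B=163.3. 7·43.6/163.3 = 1.8690 → s = 53.8690

53.8690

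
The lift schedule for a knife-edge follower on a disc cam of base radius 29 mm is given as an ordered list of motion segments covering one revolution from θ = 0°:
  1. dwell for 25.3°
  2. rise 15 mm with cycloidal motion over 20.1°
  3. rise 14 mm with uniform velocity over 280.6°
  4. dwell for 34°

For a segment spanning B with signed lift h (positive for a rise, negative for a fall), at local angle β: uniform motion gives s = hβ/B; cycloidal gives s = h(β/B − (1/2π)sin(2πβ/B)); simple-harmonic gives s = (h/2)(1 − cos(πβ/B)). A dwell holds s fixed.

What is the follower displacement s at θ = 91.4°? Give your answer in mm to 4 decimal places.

seg 1 [0°–25.3°] dwell: s stays 0.0000
seg 2 [25.3°–45.4°] cycloidal, h=15: full span → s += 15 → s = 15.0000
seg 3 [45.4°–326°] uniform, h=14: θ=91.4° here. β=46, B=280.6. 14·46/280.6 = 2.2951 → s = 17.2951

17.2951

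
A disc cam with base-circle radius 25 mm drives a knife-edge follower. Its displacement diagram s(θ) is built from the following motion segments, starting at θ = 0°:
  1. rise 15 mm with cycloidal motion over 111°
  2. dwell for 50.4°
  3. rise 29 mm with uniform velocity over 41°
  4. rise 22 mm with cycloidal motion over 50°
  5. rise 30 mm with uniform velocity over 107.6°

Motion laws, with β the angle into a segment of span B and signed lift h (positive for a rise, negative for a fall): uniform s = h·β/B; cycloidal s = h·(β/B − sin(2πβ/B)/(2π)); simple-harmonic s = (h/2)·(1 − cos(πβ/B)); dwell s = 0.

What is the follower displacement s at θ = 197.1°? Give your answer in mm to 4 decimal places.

seg 1 [0°–111°] cycloidal, h=15: full span → s += 15 → s = 15.0000
seg 2 [111°–161.4°] dwell: s stays 15.0000
seg 3 [161.4°–202.4°] uniform, h=29: θ=197.1° here. β=35.7, B=41. 29·35.7/41 = 25.2512 → s = 40.2512

40.2512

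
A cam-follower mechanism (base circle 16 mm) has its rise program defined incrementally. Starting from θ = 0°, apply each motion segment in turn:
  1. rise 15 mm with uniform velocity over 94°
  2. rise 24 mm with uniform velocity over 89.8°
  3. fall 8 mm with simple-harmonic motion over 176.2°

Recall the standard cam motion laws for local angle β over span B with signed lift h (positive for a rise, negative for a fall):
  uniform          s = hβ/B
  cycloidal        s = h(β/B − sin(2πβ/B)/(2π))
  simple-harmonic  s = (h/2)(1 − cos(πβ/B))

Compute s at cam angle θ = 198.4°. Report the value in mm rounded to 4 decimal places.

seg 1 [0°–94°] uniform, h=15: full span → s += 15 → s = 15.0000
seg 2 [94°–183.8°] uniform, h=24: full span → s += 24 → s = 39.0000
seg 3 [183.8°–360°] simple-harmonic, h=-8: θ=198.4° here. β=14.6, B=176.2. -8/2·(1 − cos(π·0.0829)) = -0.1348 → s = 38.8652

38.8652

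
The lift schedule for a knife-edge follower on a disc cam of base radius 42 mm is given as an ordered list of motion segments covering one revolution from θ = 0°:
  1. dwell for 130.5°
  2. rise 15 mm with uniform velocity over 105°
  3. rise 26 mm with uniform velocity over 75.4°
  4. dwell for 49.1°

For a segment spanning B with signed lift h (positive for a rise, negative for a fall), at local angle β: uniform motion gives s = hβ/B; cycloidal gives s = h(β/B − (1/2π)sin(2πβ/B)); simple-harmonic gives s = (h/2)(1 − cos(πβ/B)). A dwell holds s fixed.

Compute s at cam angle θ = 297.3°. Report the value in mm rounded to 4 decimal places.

seg 1 [0°–130.5°] dwell: s stays 0.0000
seg 2 [130.5°–235.5°] uniform, h=15: full span → s += 15 → s = 15.0000
seg 3 [235.5°–310.9°] uniform, h=26: θ=297.3° here. β=61.8, B=75.4. 26·61.8/75.4 = 21.3103 → s = 36.3103

36.3103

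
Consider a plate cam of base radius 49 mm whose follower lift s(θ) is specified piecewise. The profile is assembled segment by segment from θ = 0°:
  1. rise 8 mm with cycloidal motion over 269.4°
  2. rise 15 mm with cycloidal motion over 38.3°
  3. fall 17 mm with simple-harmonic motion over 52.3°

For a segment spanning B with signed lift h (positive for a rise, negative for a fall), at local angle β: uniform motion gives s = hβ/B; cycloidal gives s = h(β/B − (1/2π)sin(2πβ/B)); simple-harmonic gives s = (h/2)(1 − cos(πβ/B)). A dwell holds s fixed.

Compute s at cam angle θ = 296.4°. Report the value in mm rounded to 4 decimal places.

seg 1 [0°–269.4°] cycloidal, h=8: full span → s += 8 → s = 8.0000
seg 2 [269.4°–307.7°] cycloidal, h=15: θ=296.4° here. β=27, B=38.3. 15·(0.7050 − sin(2π·0.7050)/(2π)) = 12.8668 → s = 20.8668

20.8668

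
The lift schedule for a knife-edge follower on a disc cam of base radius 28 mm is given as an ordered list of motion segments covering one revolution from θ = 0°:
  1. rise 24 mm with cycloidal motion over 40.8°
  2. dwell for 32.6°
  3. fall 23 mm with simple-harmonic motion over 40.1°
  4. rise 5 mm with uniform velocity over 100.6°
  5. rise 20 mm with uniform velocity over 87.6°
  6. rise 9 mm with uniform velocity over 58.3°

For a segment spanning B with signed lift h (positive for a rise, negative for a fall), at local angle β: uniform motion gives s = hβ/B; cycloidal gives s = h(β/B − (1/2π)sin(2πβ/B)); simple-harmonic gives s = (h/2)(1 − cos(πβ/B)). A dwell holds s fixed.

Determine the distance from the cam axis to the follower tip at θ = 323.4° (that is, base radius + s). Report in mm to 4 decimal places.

seg 1 [0°–40.8°] cycloidal, h=24: full span → s += 24 → s = 24.0000
seg 2 [40.8°–73.4°] dwell: s stays 24.0000
seg 3 [73.4°–113.5°] simple-harmonic, h=-23: full span → s += -23 → s = 1.0000
seg 4 [113.5°–214.1°] uniform, h=5: full span → s += 5 → s = 6.0000
seg 5 [214.1°–301.7°] uniform, h=20: full span → s += 20 → s = 26.0000
seg 6 [301.7°–360°] uniform, h=9: θ=323.4° here. β=21.7, B=58.3. 9·21.7/58.3 = 3.3499 → s = 29.3499
radial distance = base radius + s = 28 + 29.3499 = 57.3499

57.3499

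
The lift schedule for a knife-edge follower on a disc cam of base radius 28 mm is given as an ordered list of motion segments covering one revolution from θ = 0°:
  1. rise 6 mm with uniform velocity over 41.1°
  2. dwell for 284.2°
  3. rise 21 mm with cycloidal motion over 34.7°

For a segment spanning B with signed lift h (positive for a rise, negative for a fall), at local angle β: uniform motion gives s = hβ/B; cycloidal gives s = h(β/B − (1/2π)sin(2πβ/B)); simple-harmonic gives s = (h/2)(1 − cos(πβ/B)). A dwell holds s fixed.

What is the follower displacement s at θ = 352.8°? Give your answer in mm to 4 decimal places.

seg 1 [0°–41.1°] uniform, h=6: full span → s += 6 → s = 6.0000
seg 2 [41.1°–325.3°] dwell: s stays 6.0000
seg 3 [325.3°–360°] cycloidal, h=21: θ=352.8° here. β=27.5, B=34.7. 21·(0.7925 − sin(2π·0.7925)/(2π)) = 19.8664 → s = 25.8664

25.8664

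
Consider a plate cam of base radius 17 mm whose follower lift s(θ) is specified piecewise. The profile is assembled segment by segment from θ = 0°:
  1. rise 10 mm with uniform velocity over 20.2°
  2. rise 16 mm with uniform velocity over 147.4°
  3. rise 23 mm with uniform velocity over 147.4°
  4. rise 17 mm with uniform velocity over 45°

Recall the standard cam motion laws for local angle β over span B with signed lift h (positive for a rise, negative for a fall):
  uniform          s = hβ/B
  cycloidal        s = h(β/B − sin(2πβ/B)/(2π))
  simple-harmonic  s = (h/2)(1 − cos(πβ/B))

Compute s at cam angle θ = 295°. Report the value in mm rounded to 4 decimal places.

seg 1 [0°–20.2°] uniform, h=10: full span → s += 10 → s = 10.0000
seg 2 [20.2°–167.6°] uniform, h=16: full span → s += 16 → s = 26.0000
seg 3 [167.6°–315°] uniform, h=23: θ=295° here. β=127.4, B=147.4. 23·127.4/147.4 = 19.8792 → s = 45.8792

45.8792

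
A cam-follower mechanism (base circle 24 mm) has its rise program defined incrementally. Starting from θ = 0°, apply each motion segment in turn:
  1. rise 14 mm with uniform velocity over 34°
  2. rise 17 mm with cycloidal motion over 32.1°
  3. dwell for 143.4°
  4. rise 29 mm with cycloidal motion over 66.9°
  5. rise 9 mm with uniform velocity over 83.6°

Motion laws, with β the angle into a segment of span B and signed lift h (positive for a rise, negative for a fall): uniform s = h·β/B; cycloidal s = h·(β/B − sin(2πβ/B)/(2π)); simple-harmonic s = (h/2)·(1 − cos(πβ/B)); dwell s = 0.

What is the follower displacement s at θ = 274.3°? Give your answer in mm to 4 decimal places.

seg 1 [0°–34°] uniform, h=14: full span → s += 14 → s = 14.0000
seg 2 [34°–66.1°] cycloidal, h=17: full span → s += 17 → s = 31.0000
seg 3 [66.1°–209.5°] dwell: s stays 31.0000
seg 4 [209.5°–276.4°] cycloidal, h=29: θ=274.3° here. β=64.8, B=66.9. 29·(0.9686 − sin(2π·0.9686)/(2π)) = 28.9941 → s = 59.9941

59.9941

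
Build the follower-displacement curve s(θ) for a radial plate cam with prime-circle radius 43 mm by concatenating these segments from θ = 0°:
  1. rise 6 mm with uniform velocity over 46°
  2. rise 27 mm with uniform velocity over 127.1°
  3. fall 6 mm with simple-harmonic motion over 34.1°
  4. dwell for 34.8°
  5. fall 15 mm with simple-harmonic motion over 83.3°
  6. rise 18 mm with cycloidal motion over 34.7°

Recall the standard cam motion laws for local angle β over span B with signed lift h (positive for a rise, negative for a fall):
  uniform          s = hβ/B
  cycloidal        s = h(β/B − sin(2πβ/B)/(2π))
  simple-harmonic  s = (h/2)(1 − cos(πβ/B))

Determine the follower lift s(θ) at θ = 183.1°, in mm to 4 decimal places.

seg 1 [0°–46°] uniform, h=6: full span → s += 6 → s = 6.0000
seg 2 [46°–173.1°] uniform, h=27: full span → s += 27 → s = 33.0000
seg 3 [173.1°–207.2°] simple-harmonic, h=-6: θ=183.1° here. β=10, B=34.1. -6/2·(1 − cos(π·0.2933)) = -1.1856 → s = 31.8144

31.8144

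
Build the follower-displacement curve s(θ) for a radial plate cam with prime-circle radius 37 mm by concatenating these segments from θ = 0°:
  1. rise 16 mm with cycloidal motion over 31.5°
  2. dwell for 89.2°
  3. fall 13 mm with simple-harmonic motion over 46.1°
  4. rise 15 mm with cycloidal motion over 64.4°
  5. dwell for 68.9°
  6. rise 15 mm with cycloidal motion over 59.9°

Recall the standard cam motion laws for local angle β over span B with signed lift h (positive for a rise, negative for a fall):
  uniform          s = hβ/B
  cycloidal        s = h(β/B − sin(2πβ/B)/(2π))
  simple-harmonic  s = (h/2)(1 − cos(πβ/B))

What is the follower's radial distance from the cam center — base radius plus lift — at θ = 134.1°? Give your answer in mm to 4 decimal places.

seg 1 [0°–31.5°] cycloidal, h=16: full span → s += 16 → s = 16.0000
seg 2 [31.5°–120.7°] dwell: s stays 16.0000
seg 3 [120.7°–166.8°] simple-harmonic, h=-13: θ=134.1° here. β=13.4, B=46.1. -13/2·(1 − cos(π·0.2907)) = -2.5270 → s = 13.4730
radial distance = base radius + s = 37 + 13.4730 = 50.4730

50.4730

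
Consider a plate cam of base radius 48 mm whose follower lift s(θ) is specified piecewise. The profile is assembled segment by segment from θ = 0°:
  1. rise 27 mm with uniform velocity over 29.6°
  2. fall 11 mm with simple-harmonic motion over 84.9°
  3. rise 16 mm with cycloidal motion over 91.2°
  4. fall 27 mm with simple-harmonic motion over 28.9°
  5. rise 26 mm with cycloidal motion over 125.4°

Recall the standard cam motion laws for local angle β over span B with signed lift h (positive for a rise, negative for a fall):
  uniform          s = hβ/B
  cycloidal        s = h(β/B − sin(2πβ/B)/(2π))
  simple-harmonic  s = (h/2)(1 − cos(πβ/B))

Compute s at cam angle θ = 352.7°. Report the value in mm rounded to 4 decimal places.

seg 1 [0°–29.6°] uniform, h=27: full span → s += 27 → s = 27.0000
seg 2 [29.6°–114.5°] simple-harmonic, h=-11: full span → s += -11 → s = 16.0000
seg 3 [114.5°–205.7°] cycloidal, h=16: full span → s += 16 → s = 32.0000
seg 4 [205.7°–234.6°] simple-harmonic, h=-27: full span → s += -27 → s = 5.0000
seg 5 [234.6°–360°] cycloidal, h=26: θ=352.7° here. β=118.1, B=125.4. 26·(0.9418 − sin(2π·0.9418)/(2π)) = 25.9665 → s = 30.9665

30.9665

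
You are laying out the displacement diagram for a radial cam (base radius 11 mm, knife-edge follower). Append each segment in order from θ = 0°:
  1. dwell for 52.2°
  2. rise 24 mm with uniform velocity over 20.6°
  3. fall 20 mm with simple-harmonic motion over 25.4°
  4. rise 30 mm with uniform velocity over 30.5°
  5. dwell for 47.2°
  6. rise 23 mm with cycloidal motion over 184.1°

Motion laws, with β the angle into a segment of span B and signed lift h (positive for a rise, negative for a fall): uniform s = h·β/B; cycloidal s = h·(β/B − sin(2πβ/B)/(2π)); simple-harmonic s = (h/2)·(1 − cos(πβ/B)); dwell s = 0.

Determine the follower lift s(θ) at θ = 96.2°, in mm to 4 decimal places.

seg 1 [0°–52.2°] dwell: s stays 0.0000
seg 2 [52.2°–72.8°] uniform, h=24: full span → s += 24 → s = 24.0000
seg 3 [72.8°–98.2°] simple-harmonic, h=-20: θ=96.2° here. β=23.4, B=25.4. -20/2·(1 − cos(π·0.9213)) = -19.6956 → s = 4.3044

4.3044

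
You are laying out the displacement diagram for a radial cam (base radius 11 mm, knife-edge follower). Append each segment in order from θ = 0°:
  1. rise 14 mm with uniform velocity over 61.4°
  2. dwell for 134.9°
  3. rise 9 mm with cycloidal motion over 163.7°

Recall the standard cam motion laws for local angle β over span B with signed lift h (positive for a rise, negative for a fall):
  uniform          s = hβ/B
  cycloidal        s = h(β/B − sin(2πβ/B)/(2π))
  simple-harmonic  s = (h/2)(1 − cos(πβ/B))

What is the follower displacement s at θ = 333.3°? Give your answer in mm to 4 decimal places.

seg 1 [0°–61.4°] uniform, h=14: full span → s += 14 → s = 14.0000
seg 2 [61.4°–196.3°] dwell: s stays 14.0000
seg 3 [196.3°–360°] cycloidal, h=9: θ=333.3° here. β=137, B=163.7. 9·(0.8369 − sin(2π·0.8369)/(2π)) = 8.7562 → s = 22.7562

22.7562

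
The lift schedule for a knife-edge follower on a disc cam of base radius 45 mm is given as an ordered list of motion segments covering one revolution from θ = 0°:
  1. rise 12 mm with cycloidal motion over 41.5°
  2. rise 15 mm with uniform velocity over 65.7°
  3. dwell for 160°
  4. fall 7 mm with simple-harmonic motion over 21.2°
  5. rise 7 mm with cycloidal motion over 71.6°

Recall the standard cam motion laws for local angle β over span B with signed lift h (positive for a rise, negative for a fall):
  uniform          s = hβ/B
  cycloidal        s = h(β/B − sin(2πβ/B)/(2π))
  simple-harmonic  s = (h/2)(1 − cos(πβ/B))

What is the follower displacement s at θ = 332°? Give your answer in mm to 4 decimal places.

seg 1 [0°–41.5°] cycloidal, h=12: full span → s += 12 → s = 12.0000
seg 2 [41.5°–107.2°] uniform, h=15: full span → s += 15 → s = 27.0000
seg 3 [107.2°–267.2°] dwell: s stays 27.0000
seg 4 [267.2°–288.4°] simple-harmonic, h=-7: full span → s += -7 → s = 20.0000
seg 5 [288.4°–360°] cycloidal, h=7: θ=332° here. β=43.6, B=71.6. 7·(0.6089 − sin(2π·0.6089)/(2π)) = 4.9670 → s = 24.9670

24.9670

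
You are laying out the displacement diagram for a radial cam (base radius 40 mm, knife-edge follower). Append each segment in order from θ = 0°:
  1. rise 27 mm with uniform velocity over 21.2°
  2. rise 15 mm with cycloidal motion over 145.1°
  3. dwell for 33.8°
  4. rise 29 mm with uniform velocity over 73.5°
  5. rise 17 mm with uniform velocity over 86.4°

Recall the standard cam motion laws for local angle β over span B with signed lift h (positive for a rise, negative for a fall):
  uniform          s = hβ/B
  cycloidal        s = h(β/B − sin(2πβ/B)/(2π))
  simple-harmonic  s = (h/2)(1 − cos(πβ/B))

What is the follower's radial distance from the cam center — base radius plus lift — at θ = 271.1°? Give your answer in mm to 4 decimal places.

seg 1 [0°–21.2°] uniform, h=27: full span → s += 27 → s = 27.0000
seg 2 [21.2°–166.3°] cycloidal, h=15: full span → s += 15 → s = 42.0000
seg 3 [166.3°–200.1°] dwell: s stays 42.0000
seg 4 [200.1°–273.6°] uniform, h=29: θ=271.1° here. β=71, B=73.5. 29·71/73.5 = 28.0136 → s = 70.0136
radial distance = base radius + s = 40 + 70.0136 = 110.0136

110.0136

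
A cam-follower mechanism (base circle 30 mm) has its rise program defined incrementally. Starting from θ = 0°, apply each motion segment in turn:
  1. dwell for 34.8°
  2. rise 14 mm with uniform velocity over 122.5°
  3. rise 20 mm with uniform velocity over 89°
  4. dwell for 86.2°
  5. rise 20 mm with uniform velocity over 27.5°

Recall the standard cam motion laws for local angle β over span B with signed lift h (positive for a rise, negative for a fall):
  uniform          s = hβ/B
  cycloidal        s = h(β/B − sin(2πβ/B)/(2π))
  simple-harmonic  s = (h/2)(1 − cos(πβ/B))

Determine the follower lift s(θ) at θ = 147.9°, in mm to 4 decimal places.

seg 1 [0°–34.8°] dwell: s stays 0.0000
seg 2 [34.8°–157.3°] uniform, h=14: θ=147.9° here. β=113.1, B=122.5. 14·113.1/122.5 = 12.9257 → s = 12.9257

12.9257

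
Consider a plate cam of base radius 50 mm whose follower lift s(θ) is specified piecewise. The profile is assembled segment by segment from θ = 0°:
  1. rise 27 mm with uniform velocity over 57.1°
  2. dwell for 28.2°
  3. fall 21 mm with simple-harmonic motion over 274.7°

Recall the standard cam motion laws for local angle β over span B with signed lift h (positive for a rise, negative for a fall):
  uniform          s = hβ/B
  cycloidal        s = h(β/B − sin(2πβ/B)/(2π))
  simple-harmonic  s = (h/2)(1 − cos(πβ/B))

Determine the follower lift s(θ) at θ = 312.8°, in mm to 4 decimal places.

seg 1 [0°–57.1°] uniform, h=27: full span → s += 27 → s = 27.0000
seg 2 [57.1°–85.3°] dwell: s stays 27.0000
seg 3 [85.3°–360°] simple-harmonic, h=-21: θ=312.8° here. β=227.5, B=274.7. -21/2·(1 − cos(π·0.8282)) = -19.5070 → s = 7.4930

7.4930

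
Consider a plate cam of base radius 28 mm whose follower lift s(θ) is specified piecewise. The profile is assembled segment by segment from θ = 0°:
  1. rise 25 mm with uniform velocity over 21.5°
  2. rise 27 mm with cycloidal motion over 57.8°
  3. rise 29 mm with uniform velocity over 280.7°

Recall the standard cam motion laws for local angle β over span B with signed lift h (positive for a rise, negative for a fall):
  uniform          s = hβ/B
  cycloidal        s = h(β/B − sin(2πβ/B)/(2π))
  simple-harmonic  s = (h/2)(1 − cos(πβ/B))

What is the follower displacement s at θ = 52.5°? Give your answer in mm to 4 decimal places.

seg 1 [0°–21.5°] uniform, h=25: full span → s += 25 → s = 25.0000
seg 2 [21.5°–79.3°] cycloidal, h=27: θ=52.5° here. β=31, B=57.8. 27·(0.5363 − sin(2π·0.5363)/(2π)) = 15.4534 → s = 40.4534

40.4534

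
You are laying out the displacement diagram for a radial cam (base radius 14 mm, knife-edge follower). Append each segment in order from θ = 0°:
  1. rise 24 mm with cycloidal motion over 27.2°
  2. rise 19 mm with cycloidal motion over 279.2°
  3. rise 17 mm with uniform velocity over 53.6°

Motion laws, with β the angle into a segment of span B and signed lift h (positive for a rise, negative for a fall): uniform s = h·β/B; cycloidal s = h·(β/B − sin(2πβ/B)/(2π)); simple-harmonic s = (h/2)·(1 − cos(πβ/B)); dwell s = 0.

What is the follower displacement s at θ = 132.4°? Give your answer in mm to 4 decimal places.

seg 1 [0°–27.2°] cycloidal, h=24: full span → s += 24 → s = 24.0000
seg 2 [27.2°–306.4°] cycloidal, h=19: θ=132.4° here. β=105.2, B=279.2. 19·(0.3768 − sin(2π·0.3768)/(2π)) = 5.0450 → s = 29.0450

29.0450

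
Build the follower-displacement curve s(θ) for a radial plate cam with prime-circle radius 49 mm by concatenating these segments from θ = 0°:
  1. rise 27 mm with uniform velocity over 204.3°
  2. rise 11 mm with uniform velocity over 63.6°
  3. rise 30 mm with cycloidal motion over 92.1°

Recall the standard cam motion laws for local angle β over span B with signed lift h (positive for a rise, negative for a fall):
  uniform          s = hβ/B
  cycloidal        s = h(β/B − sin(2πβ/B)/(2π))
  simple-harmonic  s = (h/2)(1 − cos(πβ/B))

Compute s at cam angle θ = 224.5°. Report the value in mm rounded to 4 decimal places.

seg 1 [0°–204.3°] uniform, h=27: full span → s += 27 → s = 27.0000
seg 2 [204.3°–267.9°] uniform, h=11: θ=224.5° here. β=20.2, B=63.6. 11·20.2/63.6 = 3.4937 → s = 30.4937

30.4937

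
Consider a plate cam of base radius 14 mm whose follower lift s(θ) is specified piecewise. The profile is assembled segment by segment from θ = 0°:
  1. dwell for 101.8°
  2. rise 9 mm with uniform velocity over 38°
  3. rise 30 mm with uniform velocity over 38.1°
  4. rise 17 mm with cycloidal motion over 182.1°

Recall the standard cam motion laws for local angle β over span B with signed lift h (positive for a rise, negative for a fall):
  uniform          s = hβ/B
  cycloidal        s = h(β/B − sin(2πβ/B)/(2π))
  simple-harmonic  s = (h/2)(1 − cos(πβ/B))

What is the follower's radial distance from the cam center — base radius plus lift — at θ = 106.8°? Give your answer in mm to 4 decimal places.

seg 1 [0°–101.8°] dwell: s stays 0.0000
seg 2 [101.8°–139.8°] uniform, h=9: θ=106.8° here. β=5, B=38. 9·5/38 = 1.1842 → s = 1.1842
radial distance = base radius + s = 14 + 1.1842 = 15.1842

15.1842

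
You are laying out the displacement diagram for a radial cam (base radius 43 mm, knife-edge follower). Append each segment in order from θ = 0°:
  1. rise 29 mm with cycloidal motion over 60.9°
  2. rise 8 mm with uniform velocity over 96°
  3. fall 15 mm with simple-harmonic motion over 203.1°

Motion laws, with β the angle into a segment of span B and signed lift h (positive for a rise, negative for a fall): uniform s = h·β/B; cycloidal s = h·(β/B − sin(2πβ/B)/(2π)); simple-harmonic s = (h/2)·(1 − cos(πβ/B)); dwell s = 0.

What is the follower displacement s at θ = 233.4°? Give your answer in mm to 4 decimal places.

seg 1 [0°–60.9°] cycloidal, h=29: full span → s += 29 → s = 29.0000
seg 2 [60.9°–156.9°] uniform, h=8: full span → s += 8 → s = 37.0000
seg 3 [156.9°–360°] simple-harmonic, h=-15: θ=233.4° here. β=76.5, B=203.1. -15/2·(1 − cos(π·0.3767)) = -4.6661 → s = 32.3339

32.3339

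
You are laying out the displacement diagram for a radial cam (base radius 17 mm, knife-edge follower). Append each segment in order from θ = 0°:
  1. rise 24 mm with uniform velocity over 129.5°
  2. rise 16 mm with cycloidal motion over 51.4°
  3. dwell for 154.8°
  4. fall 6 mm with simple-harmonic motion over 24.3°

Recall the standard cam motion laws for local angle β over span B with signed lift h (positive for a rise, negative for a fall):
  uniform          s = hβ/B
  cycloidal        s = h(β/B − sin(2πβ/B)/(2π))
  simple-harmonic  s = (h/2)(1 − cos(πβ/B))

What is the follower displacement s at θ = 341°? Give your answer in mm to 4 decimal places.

seg 1 [0°–129.5°] uniform, h=24: full span → s += 24 → s = 24.0000
seg 2 [129.5°–180.9°] cycloidal, h=16: full span → s += 16 → s = 40.0000
seg 3 [180.9°–335.7°] dwell: s stays 40.0000
seg 4 [335.7°–360°] simple-harmonic, h=-6: θ=341° here. β=5.3, B=24.3. -6/2·(1 − cos(π·0.2181)) = -0.6771 → s = 39.3229

39.3229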